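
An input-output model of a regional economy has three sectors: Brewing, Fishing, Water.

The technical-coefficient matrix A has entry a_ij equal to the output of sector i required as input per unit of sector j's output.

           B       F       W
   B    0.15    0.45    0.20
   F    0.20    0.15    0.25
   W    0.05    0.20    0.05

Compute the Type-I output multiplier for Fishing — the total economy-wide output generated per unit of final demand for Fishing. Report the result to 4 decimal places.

I − A =
  [   0.85    -0.45    -0.20]
  [  -0.20     0.85    -0.25]
  [  -0.05    -0.20     0.95]
Cofactors of I−A, C_ij = (−1)^(i+j)·(minor ij) (rows/columns in the sector order above):
  C_11 = (0.85)(0.95) − (-0.25)(-0.20) = 0.7575
  C_12 = −[(-0.20)(0.95) − (-0.25)(-0.05)] = 0.2025
  C_13 = (-0.20)(-0.20) − (0.85)(-0.05) = 0.0825
  C_21 = −[(-0.45)(0.95) − (-0.20)(-0.20)] = 0.4675
  C_22 = (0.85)(0.95) − (-0.20)(-0.05) = 0.7975
  C_23 = −[(0.85)(-0.20) − (-0.45)(-0.05)] = 0.1925
  C_31 = (-0.45)(-0.25) − (-0.20)(0.85) = 0.2825
  C_32 = −[(0.85)(-0.25) − (-0.20)(-0.20)] = 0.2525
  C_33 = (0.85)(0.85) − (-0.45)(-0.20) = 0.6325
det(I−A) = Σ_j (I−A)_1j·C_1j = (0.85)(0.7575) + (-0.45)(0.2025) + (-0.20)(0.0825) = 0.53625
adj(I−A) = Cᵀ =
  [ 0.7575   0.4675   0.2825]
  [ 0.2025   0.7975   0.2525]
  [ 0.0825   0.1925   0.6325]
(I − A)⁻¹ = adj(I−A) / det(I−A) ≈
  [   1.41259     0.87179     0.52681]
  [   0.37762     1.48718     0.47086]
  [   0.15385     0.35897     1.17949]
The output multiplier for sector j is the column-j sum of the Leontief inverse (I − A)⁻¹ = adj(I−A) / det(I−A).
Column F of adj(I−A): (0.4675, 0.7975, 0.1925); det(I−A) = 0.53625.
m_F = (0.4675 + 0.7975 + 0.1925) / 0.53625 = 1.4575 / 0.53625 ≈ 2.7179.

m_F = 2.7179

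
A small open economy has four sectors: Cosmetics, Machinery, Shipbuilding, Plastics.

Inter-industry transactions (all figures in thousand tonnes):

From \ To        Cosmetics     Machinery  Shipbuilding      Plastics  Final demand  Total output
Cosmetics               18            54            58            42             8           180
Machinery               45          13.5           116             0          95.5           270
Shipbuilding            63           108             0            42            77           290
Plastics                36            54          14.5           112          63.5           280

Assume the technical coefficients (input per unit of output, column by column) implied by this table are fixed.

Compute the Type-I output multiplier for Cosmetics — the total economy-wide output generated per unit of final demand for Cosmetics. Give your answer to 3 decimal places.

m_C = 4.764

Technical coefficients a_ij = z_ij / X_j:
  a_CC = 18/180 = 0.10, a_MC = 45/180 = 0.25, a_SC = 63/180 = 0.35, a_PC = 36/180 = 0.20
  a_CM = 54/270 = 0.20, a_MM = 13.5/270 = 0.05, a_SM = 108/270 = 0.40, a_PM = 54/270 = 0.20
  a_CS = 58/290 = 0.20, a_MS = 116/290 = 0.40, a_SS = 0/290 = 0.00, a_PS = 14.5/290 = 0.05
  a_CP = 42/280 = 0.15, a_MP = 0/280 = 0.00, a_SP = 42/280 = 0.15, a_PP = 112/280 = 0.40
I − A =
  [   0.90    -0.20    -0.20    -0.15]
  [  -0.25     0.95    -0.40     0.00]
  [  -0.35    -0.40     1.00    -0.15]
  [  -0.20    -0.20    -0.05     0.60]
Compute the cofactors C_ij = (−1)^(i+j)·(3×3 minor ij) of I−A; the adjugate is their transpose:
adj(I−A) = Cᵀ =
  [ 0.454875   0.205500   0.181125   0.159000]
  [ 0.244125   0.452625   0.235875   0.120000]
  [ 0.295500   0.289500   0.447000   0.185625]
  [ 0.257625   0.243500   0.176250   0.546500]
det(I−A) = Σ_j (I−A)_1j·C_1j = (0.90)(0.454875) + (-0.20)(0.244125) + (-0.20)(0.295500) + (-0.15)(0.257625) = 0.26281875
(I − A)⁻¹ = adj(I−A) / det(I−A) ≈
  [   1.7308     0.7819     0.6892     0.6050]
  [   0.9289     1.7222     0.8975     0.4566]
  [   1.1243     1.1015     1.7008     0.7063]
  [   0.9802     0.9265     0.6706     2.0794]
The output multiplier for sector j is the column-j sum of the Leontief inverse (I − A)⁻¹ = adj(I−A) / det(I−A).
Column C of adj(I−A): (0.454875, 0.244125, 0.295500, 0.257625); det(I−A) = 0.26281875.
m_C = (0.454875 + 0.244125 + 0.295500 + 0.257625) / 0.26281875 = 1.252125 / 0.26281875 ≈ 4.764.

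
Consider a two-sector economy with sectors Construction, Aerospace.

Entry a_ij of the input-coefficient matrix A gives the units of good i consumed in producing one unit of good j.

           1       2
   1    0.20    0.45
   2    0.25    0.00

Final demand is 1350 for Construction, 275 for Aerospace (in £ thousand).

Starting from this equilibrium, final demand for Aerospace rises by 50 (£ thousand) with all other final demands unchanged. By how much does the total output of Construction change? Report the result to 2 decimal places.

Δx_1 = 32.73

I − A =
  [   0.80    -0.45]
  [  -0.25     1.00]
det(I−A) = (0.80)(1.00) − (-0.45)(-0.25) = 0.6875
adj(I−A) = [[1.00, 0.45], [0.25, 0.80]]
(I − A)⁻¹ = adj(I−A) / det(I−A) ≈
  [   1.4545     0.6545]
  [   0.3636     1.1636]
Δx = (I − A)⁻¹ Δd with Δd having +50 in the Aerospace component and 0 elsewhere.
So Δx_1 = L_12 · (+50), where L_12 = adj(I−A)_12 / det(I−A) = 0.45 / 0.6875.
Δx_1 = 0.45 × (+50) / 0.6875 = 22.50 / 0.6875 ≈ 32.73.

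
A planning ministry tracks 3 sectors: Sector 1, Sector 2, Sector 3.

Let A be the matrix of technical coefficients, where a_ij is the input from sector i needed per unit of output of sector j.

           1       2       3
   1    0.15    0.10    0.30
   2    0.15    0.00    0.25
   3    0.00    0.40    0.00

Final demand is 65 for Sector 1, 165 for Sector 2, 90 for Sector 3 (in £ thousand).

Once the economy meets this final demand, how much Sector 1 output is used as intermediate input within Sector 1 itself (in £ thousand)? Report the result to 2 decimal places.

I − A =
  [   0.85    -0.10    -0.30]
  [  -0.15     1.00    -0.25]
  [   0.00    -0.40     1.00]
Cofactors of I−A, C_ij = (−1)^(i+j)·(minor ij) (rows/columns in the sector order above):
  C_11 = (1.00)(1.00) − (-0.25)(-0.40) = 0.9000
  C_12 = −[(-0.15)(1.00) − (-0.25)(0.00)] = 0.1500
  C_13 = (-0.15)(-0.40) − (1.00)(0.00) = 0.0600
  C_21 = −[(-0.10)(1.00) − (-0.30)(-0.40)] = 0.2200
  C_22 = (0.85)(1.00) − (-0.30)(0.00) = 0.8500
  C_23 = −[(0.85)(-0.40) − (-0.10)(0.00)] = 0.3400
  C_31 = (-0.10)(-0.25) − (-0.30)(1.00) = 0.3250
  C_32 = −[(0.85)(-0.25) − (-0.30)(-0.15)] = 0.2575
  C_33 = (0.85)(1.00) − (-0.10)(-0.15) = 0.8350
det(I−A) = Σ_j (I−A)_1j·C_1j = (0.85)(0.9000) + (-0.10)(0.1500) + (-0.30)(0.0600) = 0.7320
adj(I−A) = Cᵀ =
  [ 0.9000   0.2200   0.3250]
  [ 0.1500   0.8500   0.2575]
  [ 0.0600   0.3400   0.8350]
(I − A)⁻¹ = adj(I−A) / det(I−A) ≈
  [   1.2295     0.3005     0.4440]
  [   0.2049     1.1612     0.3518]
  [   0.0820     0.4645     1.1407]
First solve x = (I − A)⁻¹ d = adj(I−A)·d / det(I−A); in particular x_1 = (0.9000·65 + 0.2200·165 + 0.3250·90) / 0.7320 = 124.05 / 0.7320 ≈ 169.4672.
Intermediate flow from 1 to 1: z_11 = a_11 · x_1 = 0.15 × 124.05 / 0.7320 = 18.6075 / 0.7320 ≈ 25.42.

z_11 = 25.42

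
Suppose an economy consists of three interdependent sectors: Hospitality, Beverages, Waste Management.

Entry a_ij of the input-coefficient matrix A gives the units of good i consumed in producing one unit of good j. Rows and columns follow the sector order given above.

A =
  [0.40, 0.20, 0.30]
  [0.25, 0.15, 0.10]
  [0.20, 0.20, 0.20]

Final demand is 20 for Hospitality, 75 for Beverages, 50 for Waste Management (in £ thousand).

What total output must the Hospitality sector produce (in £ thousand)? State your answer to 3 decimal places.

I − A =
  [   0.60    -0.20    -0.30]
  [  -0.25     0.85    -0.10]
  [  -0.20    -0.20     0.80]
Cofactors of I−A, C_ij = (−1)^(i+j)·(minor ij) (rows/columns in the sector order above):
  C_11 = (0.85)(0.80) − (-0.10)(-0.20) = 0.6600
  C_12 = −[(-0.25)(0.80) − (-0.10)(-0.20)] = 0.2200
  C_13 = (-0.25)(-0.20) − (0.85)(-0.20) = 0.2200
  C_21 = −[(-0.20)(0.80) − (-0.30)(-0.20)] = 0.2200
  C_22 = (0.60)(0.80) − (-0.30)(-0.20) = 0.4200
  C_23 = −[(0.60)(-0.20) − (-0.20)(-0.20)] = 0.1600
  C_31 = (-0.20)(-0.10) − (-0.30)(0.85) = 0.2750
  C_32 = −[(0.60)(-0.10) − (-0.30)(-0.25)] = 0.1350
  C_33 = (0.60)(0.85) − (-0.20)(-0.25) = 0.4600
det(I−A) = Σ_j (I−A)_1j·C_1j = (0.60)(0.6600) + (-0.20)(0.2200) + (-0.30)(0.2200) = 0.2860
adj(I−A) = Cᵀ =
  [ 0.6600   0.2200   0.2750]
  [ 0.2200   0.4200   0.1350]
  [ 0.2200   0.1600   0.4600]
(I − A)⁻¹ = adj(I−A) / det(I−A) ≈
  [   2.3077     0.7692     0.9615]
  [   0.7692     1.4685     0.4720]
  [   0.7692     0.5594     1.6084]
x = (I − A)⁻¹ d = adj(I−A)·d / det(I−A), with det(I−A) = 0.2860:
  x_1 = (0.6600·20 + 0.2200·75 + 0.2750·50) / 0.2860 = 43.45 / 0.2860 ≈ 151.923
  x_2 = (0.2200·20 + 0.4200·75 + 0.1350·50) / 0.2860 = 42.65 / 0.2860 ≈ 149.126
  x_3 = (0.2200·20 + 0.1600·75 + 0.4600·50) / 0.2860 = 39.40 / 0.2860 ≈ 137.762

x_1 = 151.923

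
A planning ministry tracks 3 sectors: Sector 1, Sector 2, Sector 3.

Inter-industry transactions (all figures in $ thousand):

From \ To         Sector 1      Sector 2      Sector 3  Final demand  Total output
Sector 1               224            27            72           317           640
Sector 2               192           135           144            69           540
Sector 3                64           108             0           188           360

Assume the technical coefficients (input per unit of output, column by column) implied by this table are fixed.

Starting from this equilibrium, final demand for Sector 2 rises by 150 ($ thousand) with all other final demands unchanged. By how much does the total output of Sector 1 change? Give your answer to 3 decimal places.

Technical coefficients a_ij = z_ij / X_j:
  a_11 = 224/640 = 0.35, a_21 = 192/640 = 0.30, a_31 = 64/640 = 0.10
  a_12 = 27/540 = 0.05, a_22 = 135/540 = 0.25, a_32 = 108/540 = 0.20
  a_13 = 72/360 = 0.20, a_23 = 144/360 = 0.40, a_33 = 0/360 = 0.00
I − A =
  [   0.65    -0.05    -0.20]
  [  -0.30     0.75    -0.40]
  [  -0.10    -0.20     1.00]
Cofactors of I−A, C_ij = (−1)^(i+j)·(minor ij) (rows/columns in the sector order above):
  C_11 = (0.75)(1.00) − (-0.40)(-0.20) = 0.6700
  C_12 = −[(-0.30)(1.00) − (-0.40)(-0.10)] = 0.3400
  C_13 = (-0.30)(-0.20) − (0.75)(-0.10) = 0.1350
  C_21 = −[(-0.05)(1.00) − (-0.20)(-0.20)] = 0.0900
  C_22 = (0.65)(1.00) − (-0.20)(-0.10) = 0.6300
  C_23 = −[(0.65)(-0.20) − (-0.05)(-0.10)] = 0.1350
  C_31 = (-0.05)(-0.40) − (-0.20)(0.75) = 0.1700
  C_32 = −[(0.65)(-0.40) − (-0.20)(-0.30)] = 0.3200
  C_33 = (0.65)(0.75) − (-0.05)(-0.30) = 0.4725
det(I−A) = Σ_j (I−A)_1j·C_1j = (0.65)(0.6700) + (-0.05)(0.3400) + (-0.20)(0.1350) = 0.3915
adj(I−A) = Cᵀ =
  [ 0.6700   0.0900   0.1700]
  [ 0.3400   0.6300   0.3200]
  [ 0.1350   0.1350   0.4725]
(I − A)⁻¹ = adj(I−A) / det(I−A) ≈
  [   1.7114     0.2299     0.4342]
  [   0.8685     1.6092     0.8174]
  [   0.3448     0.3448     1.2069]
Δx = (I − A)⁻¹ Δd with Δd having +150 in the Sector 2 component and 0 elsewhere.
So Δx_1 = L_12 · (+150), where L_12 = adj(I−A)_12 / det(I−A) = 0.0900 / 0.3915.
Δx_1 = 0.0900 × (+150) / 0.3915 = 13.50 / 0.3915 ≈ 34.483.

Δx_1 = 34.483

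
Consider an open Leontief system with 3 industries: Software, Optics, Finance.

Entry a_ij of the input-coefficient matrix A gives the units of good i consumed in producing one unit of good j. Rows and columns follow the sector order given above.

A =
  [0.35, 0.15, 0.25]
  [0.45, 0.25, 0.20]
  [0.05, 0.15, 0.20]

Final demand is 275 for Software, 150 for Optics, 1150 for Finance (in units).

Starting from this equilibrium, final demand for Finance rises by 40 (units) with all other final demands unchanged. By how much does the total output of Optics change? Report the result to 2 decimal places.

I − A =
  [   0.65    -0.15    -0.25]
  [  -0.45     0.75    -0.20]
  [  -0.05    -0.15     0.80]
Cofactors of I−A, C_ij = (−1)^(i+j)·(minor ij) (rows/columns in the sector order above):
  C_11 = (0.75)(0.80) − (-0.20)(-0.15) = 0.5700
  C_12 = −[(-0.45)(0.80) − (-0.20)(-0.05)] = 0.3700
  C_13 = (-0.45)(-0.15) − (0.75)(-0.05) = 0.1050
  C_21 = −[(-0.15)(0.80) − (-0.25)(-0.15)] = 0.1575
  C_22 = (0.65)(0.80) − (-0.25)(-0.05) = 0.5075
  C_23 = −[(0.65)(-0.15) − (-0.15)(-0.05)] = 0.1050
  C_31 = (-0.15)(-0.20) − (-0.25)(0.75) = 0.2175
  C_32 = −[(0.65)(-0.20) − (-0.25)(-0.45)] = 0.2425
  C_33 = (0.65)(0.75) − (-0.15)(-0.45) = 0.4200
det(I−A) = Σ_j (I−A)_1j·C_1j = (0.65)(0.5700) + (-0.15)(0.3700) + (-0.25)(0.1050) = 0.28875
adj(I−A) = Cᵀ =
  [ 0.5700   0.1575   0.2175]
  [ 0.3700   0.5075   0.2425]
  [ 0.1050   0.1050   0.4200]
(I − A)⁻¹ = adj(I−A) / det(I−A) ≈
  [   1.9740     0.5455     0.7532]
  [   1.2814     1.7576     0.8398]
  [   0.3636     0.3636     1.4545]
Δx = (I − A)⁻¹ Δd with Δd having +40 in the Finance component and 0 elsewhere.
So Δx_2 = L_23 · (+40), where L_23 = adj(I−A)_23 / det(I−A) = 0.2425 / 0.28875.
Δx_2 = 0.2425 × (+40) / 0.28875 = 9.70 / 0.28875 ≈ 33.59.

Δx_2 = 33.59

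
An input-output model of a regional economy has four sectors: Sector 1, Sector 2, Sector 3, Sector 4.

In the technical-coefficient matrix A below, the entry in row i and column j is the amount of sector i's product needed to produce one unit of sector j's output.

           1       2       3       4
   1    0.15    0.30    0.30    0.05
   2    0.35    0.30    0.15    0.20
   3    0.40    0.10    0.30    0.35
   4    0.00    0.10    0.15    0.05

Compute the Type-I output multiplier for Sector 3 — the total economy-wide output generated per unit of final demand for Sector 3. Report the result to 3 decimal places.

m_3 = 6.801

I − A =
  [   0.85    -0.30    -0.30    -0.05]
  [  -0.35     0.70    -0.15    -0.20]
  [  -0.40    -0.10     0.70    -0.35]
  [   0.00    -0.10    -0.15     0.95]
Compute the cofactors C_ij = (−1)^(i+j)·(3×3 minor ij) of I−A; the adjugate is their transpose:
adj(I−A) = Cᵀ =
  [ 0.392250   0.227000   0.251250   0.161000]
  [ 0.283375   0.403625   0.249000   0.191625]
  [ 0.303500   0.226500   0.446750   0.228250]
  [ 0.077750   0.078250   0.096750   0.217750]
det(I−A) = Σ_j (I−A)_1j·C_1j = (0.85)(0.392250) + (-0.30)(0.283375) + (-0.30)(0.303500) + (-0.05)(0.077750) = 0.1534625
(I − A)⁻¹ = adj(I−A) / det(I−A) ≈
  [   2.5560     1.4792     1.6372     1.0491]
  [   1.8465     2.6301     1.6225     1.2487]
  [   1.9777     1.4759     2.9111     1.4873]
  [   0.5066     0.5099     0.6304     1.4189]
The output multiplier for sector j is the column-j sum of the Leontief inverse (I − A)⁻¹ = adj(I−A) / det(I−A).
Column 3 of adj(I−A): (0.251250, 0.249000, 0.446750, 0.096750); det(I−A) = 0.1534625.
m_3 = (0.251250 + 0.249000 + 0.446750 + 0.096750) / 0.1534625 = 1.04375 / 0.1534625 ≈ 6.801.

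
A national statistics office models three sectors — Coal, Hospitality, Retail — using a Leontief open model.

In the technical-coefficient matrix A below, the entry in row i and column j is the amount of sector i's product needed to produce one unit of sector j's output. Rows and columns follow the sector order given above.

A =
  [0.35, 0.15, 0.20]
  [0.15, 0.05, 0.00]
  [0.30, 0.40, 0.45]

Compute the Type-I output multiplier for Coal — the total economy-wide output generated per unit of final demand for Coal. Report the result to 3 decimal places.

I − A =
  [   0.65    -0.15    -0.20]
  [  -0.15     0.95     0.00]
  [  -0.30    -0.40     0.55]
Cofactors of I−A, C_ij = (−1)^(i+j)·(minor ij) (rows/columns in the sector order above):
  C_11 = (0.95)(0.55) − (0.00)(-0.40) = 0.5225
  C_12 = −[(-0.15)(0.55) − (0.00)(-0.30)] = 0.0825
  C_13 = (-0.15)(-0.40) − (0.95)(-0.30) = 0.3450
  C_21 = −[(-0.15)(0.55) − (-0.20)(-0.40)] = 0.1625
  C_22 = (0.65)(0.55) − (-0.20)(-0.30) = 0.2975
  C_23 = −[(0.65)(-0.40) − (-0.15)(-0.30)] = 0.3050
  C_31 = (-0.15)(0.00) − (-0.20)(0.95) = 0.1900
  C_32 = −[(0.65)(0.00) − (-0.20)(-0.15)] = 0.0300
  C_33 = (0.65)(0.95) − (-0.15)(-0.15) = 0.5950
det(I−A) = Σ_j (I−A)_1j·C_1j = (0.65)(0.5225) + (-0.15)(0.0825) + (-0.20)(0.3450) = 0.25825
adj(I−A) = Cᵀ =
  [ 0.5225   0.1625   0.1900]
  [ 0.0825   0.2975   0.0300]
  [ 0.3450   0.3050   0.5950]
(I − A)⁻¹ = adj(I−A) / det(I−A) ≈
  [   2.0232     0.6292     0.7357]
  [   0.3195     1.1520     0.1162]
  [   1.3359     1.1810     2.3040]
The output multiplier for sector j is the column-j sum of the Leontief inverse (I − A)⁻¹ = adj(I−A) / det(I−A).
Column C of adj(I−A): (0.5225, 0.0825, 0.3450); det(I−A) = 0.25825.
m_C = (0.5225 + 0.0825 + 0.3450) / 0.25825 = 0.95 / 0.25825 ≈ 3.679.

m_C = 3.679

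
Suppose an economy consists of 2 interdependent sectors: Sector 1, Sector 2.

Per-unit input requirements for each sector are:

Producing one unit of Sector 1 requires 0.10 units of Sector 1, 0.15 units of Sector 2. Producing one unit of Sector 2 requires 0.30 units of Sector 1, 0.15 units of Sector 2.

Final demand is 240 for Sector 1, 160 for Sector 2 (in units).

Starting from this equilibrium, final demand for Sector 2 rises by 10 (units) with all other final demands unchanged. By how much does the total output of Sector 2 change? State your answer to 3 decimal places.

I − A =
  [   0.90    -0.30]
  [  -0.15     0.85]
det(I−A) = (0.90)(0.85) − (-0.30)(-0.15) = 0.7200
adj(I−A) = [[0.85, 0.30], [0.15, 0.90]]
(I − A)⁻¹ = adj(I−A) / det(I−A) ≈
  [   1.1806     0.4167]
  [   0.2083     1.2500]
Δx = (I − A)⁻¹ Δd with Δd having +10 in the Sector 2 component and 0 elsewhere.
So Δx_2 = L_22 · (+10), where L_22 = adj(I−A)_22 / det(I−A) = 0.90 / 0.7200.
Δx_2 = 0.90 × (+10) / 0.7200 = 9.00 / 0.7200 = 12.500.

Δx_2 = 12.500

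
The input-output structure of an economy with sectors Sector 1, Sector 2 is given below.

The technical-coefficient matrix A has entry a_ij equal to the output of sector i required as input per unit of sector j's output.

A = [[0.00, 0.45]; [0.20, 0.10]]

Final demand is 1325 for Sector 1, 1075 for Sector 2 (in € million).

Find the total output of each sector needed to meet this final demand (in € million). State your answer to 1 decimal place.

I − A =
  [   1.00    -0.45]
  [  -0.20     0.90]
det(I−A) = (1.00)(0.90) − (-0.45)(-0.20) = 0.8100
adj(I−A) = [[0.90, 0.45], [0.20, 1.00]]
(I − A)⁻¹ = adj(I−A) / det(I−A) ≈
  [   1.1111     0.5556]
  [   0.2469     1.2346]
x = (I − A)⁻¹ d = adj(I−A)·d / det(I−A), with det(I−A) = 0.8100:
  x_1 = (0.90·1325 + 0.45·1075) / 0.8100 = 1676.25 / 0.8100 ≈ 2069.4
  x_2 = (0.20·1325 + 1.00·1075) / 0.8100 = 1340.00 / 0.8100 ≈ 1654.3

x_1 = 2069.4, x_2 = 1654.3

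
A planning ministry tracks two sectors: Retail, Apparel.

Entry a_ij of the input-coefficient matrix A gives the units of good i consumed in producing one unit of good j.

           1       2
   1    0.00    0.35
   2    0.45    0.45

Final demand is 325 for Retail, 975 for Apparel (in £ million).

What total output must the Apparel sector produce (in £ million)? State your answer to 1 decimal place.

I − A =
  [   1.00    -0.35]
  [  -0.45     0.55]
det(I−A) = (1.00)(0.55) − (-0.35)(-0.45) = 0.3925
adj(I−A) = [[0.55, 0.35], [0.45, 1.00]]
(I − A)⁻¹ = adj(I−A) / det(I−A) ≈
  [   1.4013     0.8917]
  [   1.1465     2.5478]
x = (I − A)⁻¹ d = adj(I−A)·d / det(I−A), with det(I−A) = 0.3925:
  x_1 = (0.55·325 + 0.35·975) / 0.3925 = 520.00 / 0.3925 ≈ 1324.8
  x_2 = (0.45·325 + 1.00·975) / 0.3925 = 1121.25 / 0.3925 ≈ 2856.7

x_2 = 2856.7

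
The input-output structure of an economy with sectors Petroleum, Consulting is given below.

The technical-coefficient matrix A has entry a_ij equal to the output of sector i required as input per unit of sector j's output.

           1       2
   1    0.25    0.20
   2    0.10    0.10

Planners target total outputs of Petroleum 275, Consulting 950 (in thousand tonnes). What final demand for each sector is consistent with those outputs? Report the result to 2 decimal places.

I − A =
  [   0.75    -0.20]
  [  -0.10     0.90]
d = (I − A) x:
  d_1 = (+0.75)·275 + (-0.20)·950 = 16.25
  d_2 = (-0.10)·275 + (+0.90)·950 = 827.50

d_1 = 16.25, d_2 = 827.50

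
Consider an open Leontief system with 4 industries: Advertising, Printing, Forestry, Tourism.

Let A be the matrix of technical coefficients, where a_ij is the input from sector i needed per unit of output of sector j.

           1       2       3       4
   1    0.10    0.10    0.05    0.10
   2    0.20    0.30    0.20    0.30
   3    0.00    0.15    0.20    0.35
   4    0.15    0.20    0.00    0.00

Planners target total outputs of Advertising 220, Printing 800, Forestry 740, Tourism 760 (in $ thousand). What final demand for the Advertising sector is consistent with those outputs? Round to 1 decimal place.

I − A =
  [   0.90    -0.10    -0.05    -0.10]
  [  -0.20     0.70    -0.20    -0.30]
  [   0.00    -0.15     0.80    -0.35]
  [  -0.15    -0.20     0.00     1.00]
d = (I − A) x:
  d_1 = (+0.90)·220 + (-0.10)·800 + (-0.05)·740 + (-0.10)·760 = 5.0
  d_2 = (-0.20)·220 + (+0.70)·800 + (-0.20)·740 + (-0.30)·760 = 140.0
  d_3 = (+0.00)·220 + (-0.15)·800 + (+0.80)·740 + (-0.35)·760 = 206.0
  d_4 = (-0.15)·220 + (-0.20)·800 + (+0.00)·740 + (+1.00)·760 = 567.0

d_1 = 5.0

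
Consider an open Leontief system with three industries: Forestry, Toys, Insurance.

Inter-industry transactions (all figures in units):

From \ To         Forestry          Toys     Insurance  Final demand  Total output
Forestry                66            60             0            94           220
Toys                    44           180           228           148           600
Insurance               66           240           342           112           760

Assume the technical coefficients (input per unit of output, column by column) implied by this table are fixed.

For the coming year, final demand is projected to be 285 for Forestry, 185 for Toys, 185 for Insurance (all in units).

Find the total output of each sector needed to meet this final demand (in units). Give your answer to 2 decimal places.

x_1 = 551.36, x_2 = 1009.52, x_3 = 1371.30

Technical coefficients a_ij = z_ij / X_j:
  a_11 = 66/220 = 0.30, a_21 = 44/220 = 0.20, a_31 = 66/220 = 0.30
  a_12 = 60/600 = 0.10, a_22 = 180/600 = 0.30, a_32 = 240/600 = 0.40
  a_13 = 0/760 = 0.00, a_23 = 228/760 = 0.30, a_33 = 342/760 = 0.45
I − A =
  [   0.70    -0.10     0.00]
  [  -0.20     0.70    -0.30]
  [  -0.30    -0.40     0.55]
Cofactors of I−A, C_ij = (−1)^(i+j)·(minor ij) (rows/columns in the sector order above):
  C_11 = (0.70)(0.55) − (-0.30)(-0.40) = 0.2650
  C_12 = −[(-0.20)(0.55) − (-0.30)(-0.30)] = 0.2000
  C_13 = (-0.20)(-0.40) − (0.70)(-0.30) = 0.2900
  C_21 = −[(-0.10)(0.55) − (0.00)(-0.40)] = 0.0550
  C_22 = (0.70)(0.55) − (0.00)(-0.30) = 0.3850
  C_23 = −[(0.70)(-0.40) − (-0.10)(-0.30)] = 0.3100
  C_31 = (-0.10)(-0.30) − (0.00)(0.70) = 0.0300
  C_32 = −[(0.70)(-0.30) − (0.00)(-0.20)] = 0.2100
  C_33 = (0.70)(0.70) − (-0.10)(-0.20) = 0.4700
det(I−A) = Σ_j (I−A)_1j·C_1j = (0.70)(0.2650) + (-0.10)(0.2000) + (0.00)(0.2900) = 0.1655
adj(I−A) = Cᵀ =
  [ 0.2650   0.0550   0.0300]
  [ 0.2000   0.3850   0.2100]
  [ 0.2900   0.3100   0.4700]
(I − A)⁻¹ = adj(I−A) / det(I−A) ≈
  [   1.6012     0.3323     0.1813]
  [   1.2085     2.3263     1.2689]
  [   1.7523     1.8731     2.8399]
x = (I − A)⁻¹ d = adj(I−A)·d / det(I−A), with det(I−A) = 0.1655:
  x_1 = (0.2650·285 + 0.0550·185 + 0.0300·185) / 0.1655 = 91.25 / 0.1655 ≈ 551.36
  x_2 = (0.2000·285 + 0.3850·185 + 0.2100·185) / 0.1655 = 167.075 / 0.1655 ≈ 1009.52
  x_3 = (0.2900·285 + 0.3100·185 + 0.4700·185) / 0.1655 = 226.95 / 0.1655 ≈ 1371.30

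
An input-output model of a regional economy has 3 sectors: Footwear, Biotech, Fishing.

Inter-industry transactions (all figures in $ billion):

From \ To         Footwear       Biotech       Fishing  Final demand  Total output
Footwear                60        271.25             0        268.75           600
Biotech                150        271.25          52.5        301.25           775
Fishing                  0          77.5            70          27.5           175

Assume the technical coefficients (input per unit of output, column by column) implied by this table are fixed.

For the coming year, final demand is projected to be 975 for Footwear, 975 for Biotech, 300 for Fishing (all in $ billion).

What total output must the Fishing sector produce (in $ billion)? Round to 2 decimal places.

x_3 = 962.71

Technical coefficients a_ij = z_ij / X_j:
  a_11 = 60/600 = 0.10, a_21 = 150/600 = 0.25, a_31 = 0/600 = 0.00
  a_12 = 271.25/775 = 0.35, a_22 = 271.25/775 = 0.35, a_32 = 77.5/775 = 0.10
  a_13 = 0/175 = 0.00, a_23 = 52.5/175 = 0.30, a_33 = 70/175 = 0.40
I − A =
  [   0.90    -0.35     0.00]
  [  -0.25     0.65    -0.30]
  [   0.00    -0.10     0.60]
Cofactors of I−A, C_ij = (−1)^(i+j)·(minor ij) (rows/columns in the sector order above):
  C_11 = (0.65)(0.60) − (-0.30)(-0.10) = 0.3600
  C_12 = −[(-0.25)(0.60) − (-0.30)(0.00)] = 0.1500
  C_13 = (-0.25)(-0.10) − (0.65)(0.00) = 0.0250
  C_21 = −[(-0.35)(0.60) − (0.00)(-0.10)] = 0.2100
  C_22 = (0.90)(0.60) − (0.00)(0.00) = 0.5400
  C_23 = −[(0.90)(-0.10) − (-0.35)(0.00)] = 0.0900
  C_31 = (-0.35)(-0.30) − (0.00)(0.65) = 0.1050
  C_32 = −[(0.90)(-0.30) − (0.00)(-0.25)] = 0.2700
  C_33 = (0.90)(0.65) − (-0.35)(-0.25) = 0.4975
det(I−A) = Σ_j (I−A)_1j·C_1j = (0.90)(0.3600) + (-0.35)(0.1500) + (0.00)(0.0250) = 0.2715
adj(I−A) = Cᵀ =
  [ 0.3600   0.2100   0.1050]
  [ 0.1500   0.5400   0.2700]
  [ 0.0250   0.0900   0.4975]
(I − A)⁻¹ = adj(I−A) / det(I−A) ≈
  [   1.3260     0.7735     0.3867]
  [   0.5525     1.9890     0.9945]
  [   0.0921     0.3315     1.8324]
x = (I − A)⁻¹ d = adj(I−A)·d / det(I−A), with det(I−A) = 0.2715:
  x_1 = (0.3600·975 + 0.2100·975 + 0.1050·300) / 0.2715 = 587.25 / 0.2715 ≈ 2162.98
  x_2 = (0.1500·975 + 0.5400·975 + 0.2700·300) / 0.2715 = 753.75 / 0.2715 ≈ 2776.24
  x_3 = (0.0250·975 + 0.0900·975 + 0.4975·300) / 0.2715 = 261.375 / 0.2715 ≈ 962.71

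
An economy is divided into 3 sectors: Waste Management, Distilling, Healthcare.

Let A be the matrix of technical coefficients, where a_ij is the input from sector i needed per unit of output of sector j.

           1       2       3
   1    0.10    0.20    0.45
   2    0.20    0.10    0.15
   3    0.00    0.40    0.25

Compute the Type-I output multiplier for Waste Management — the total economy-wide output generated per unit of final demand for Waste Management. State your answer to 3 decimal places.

I − A =
  [   0.90    -0.20    -0.45]
  [  -0.20     0.90    -0.15]
  [   0.00    -0.40     0.75]
Cofactors of I−A, C_ij = (−1)^(i+j)·(minor ij) (rows/columns in the sector order above):
  C_11 = (0.90)(0.75) − (-0.15)(-0.40) = 0.6150
  C_12 = −[(-0.20)(0.75) − (-0.15)(0.00)] = 0.1500
  C_13 = (-0.20)(-0.40) − (0.90)(0.00) = 0.0800
  C_21 = −[(-0.20)(0.75) − (-0.45)(-0.40)] = 0.3300
  C_22 = (0.90)(0.75) − (-0.45)(0.00) = 0.6750
  C_23 = −[(0.90)(-0.40) − (-0.20)(0.00)] = 0.3600
  C_31 = (-0.20)(-0.15) − (-0.45)(0.90) = 0.4350
  C_32 = −[(0.90)(-0.15) − (-0.45)(-0.20)] = 0.2250
  C_33 = (0.90)(0.90) − (-0.20)(-0.20) = 0.7700
det(I−A) = Σ_j (I−A)_1j·C_1j = (0.90)(0.6150) + (-0.20)(0.1500) + (-0.45)(0.0800) = 0.4875
adj(I−A) = Cᵀ =
  [ 0.6150   0.3300   0.4350]
  [ 0.1500   0.6750   0.2250]
  [ 0.0800   0.3600   0.7700]
(I − A)⁻¹ = adj(I−A) / det(I−A) ≈
  [   1.2615     0.6769     0.8923]
  [   0.3077     1.3846     0.4615]
  [   0.1641     0.7385     1.5795]
The output multiplier for sector j is the column-j sum of the Leontief inverse (I − A)⁻¹ = adj(I−A) / det(I−A).
Column 1 of adj(I−A): (0.6150, 0.1500, 0.0800); det(I−A) = 0.4875.
m_1 = (0.6150 + 0.1500 + 0.0800) / 0.4875 = 0.845 / 0.4875 ≈ 1.733.

m_1 = 1.733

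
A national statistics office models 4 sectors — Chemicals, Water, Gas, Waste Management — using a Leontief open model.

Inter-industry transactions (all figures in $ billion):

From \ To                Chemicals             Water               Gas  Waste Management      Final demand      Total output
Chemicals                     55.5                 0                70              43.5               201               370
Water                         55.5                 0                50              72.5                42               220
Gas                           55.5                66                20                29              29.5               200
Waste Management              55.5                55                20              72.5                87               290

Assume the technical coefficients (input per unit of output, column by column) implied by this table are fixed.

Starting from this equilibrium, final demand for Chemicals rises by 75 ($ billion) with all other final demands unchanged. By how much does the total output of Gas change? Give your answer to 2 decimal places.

Δx_3 = 33.68

Technical coefficients a_ij = z_ij / X_j:
  a_11 = 55.5/370 = 0.15, a_21 = 55.5/370 = 0.15, a_31 = 55.5/370 = 0.15, a_41 = 55.5/370 = 0.15
  a_12 = 0/220 = 0.00, a_22 = 0/220 = 0.00, a_32 = 66/220 = 0.30, a_42 = 55/220 = 0.25
  a_13 = 70/200 = 0.35, a_23 = 50/200 = 0.25, a_33 = 20/200 = 0.10, a_43 = 20/200 = 0.10
  a_14 = 43.5/290 = 0.15, a_24 = 72.5/290 = 0.25, a_34 = 29/290 = 0.10, a_44 = 72.5/290 = 0.25
I − A =
  [   0.85     0.00    -0.35    -0.15]
  [  -0.15     1.00    -0.25    -0.25]
  [  -0.15    -0.30     0.90    -0.10]
  [  -0.15    -0.25    -0.10     0.75]
Compute the cofactors C_ij = (−1)^(i+j)·(3×3 minor ij) of I−A; the adjugate is their transpose:
adj(I−A) = Cᵀ =
  [ 0.538750   0.125750   0.265000   0.185000]
  [ 0.169125   0.498125   0.229750   0.230500]
  [ 0.166875   0.211375   0.556250   0.178000]
  [ 0.186375   0.219375   0.203750   0.633000]
det(I−A) = Σ_j (I−A)_1j·C_1j = (0.85)(0.538750) + (0.00)(0.169125) + (-0.35)(0.166875) + (-0.15)(0.186375) = 0.371575
(I − A)⁻¹ = adj(I−A) / det(I−A) ≈
  [   1.4499     0.3384     0.7132     0.4979]
  [   0.4552     1.3406     0.6183     0.6203]
  [   0.4491     0.5689     1.4970     0.4790]
  [   0.5016     0.5904     0.5483     1.7036]
Δx = (I − A)⁻¹ Δd with Δd having +75 in the Chemicals component and 0 elsewhere.
So Δx_3 = L_31 · (+75), where L_31 = adj(I−A)_31 / det(I−A) = 0.166875 / 0.371575.
Δx_3 = 0.166875 × (+75) / 0.371575 = 12.515625 / 0.371575 ≈ 33.68.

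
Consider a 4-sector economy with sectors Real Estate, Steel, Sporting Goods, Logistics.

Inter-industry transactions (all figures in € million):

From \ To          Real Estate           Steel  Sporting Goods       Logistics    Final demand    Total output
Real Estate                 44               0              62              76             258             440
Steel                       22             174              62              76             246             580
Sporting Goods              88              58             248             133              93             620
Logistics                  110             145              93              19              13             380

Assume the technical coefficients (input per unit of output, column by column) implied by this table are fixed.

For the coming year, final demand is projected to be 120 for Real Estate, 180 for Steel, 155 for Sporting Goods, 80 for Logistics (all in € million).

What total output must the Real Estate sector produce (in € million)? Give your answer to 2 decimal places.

Technical coefficients a_ij = z_ij / X_j:
  a_11 = 44/440 = 0.10, a_21 = 22/440 = 0.05, a_31 = 88/440 = 0.20, a_41 = 110/440 = 0.25
  a_12 = 0/580 = 0.00, a_22 = 174/580 = 0.30, a_32 = 58/580 = 0.10, a_42 = 145/580 = 0.25
  a_13 = 62/620 = 0.10, a_23 = 62/620 = 0.10, a_33 = 248/620 = 0.40, a_43 = 93/620 = 0.15
  a_14 = 76/380 = 0.20, a_24 = 76/380 = 0.20, a_34 = 133/380 = 0.35, a_44 = 19/380 = 0.05
I − A =
  [   0.90     0.00    -0.10    -0.20]
  [  -0.05     0.70    -0.10    -0.20]
  [  -0.20    -0.10     0.60    -0.35]
  [  -0.25    -0.25    -0.15     0.95]
Compute the cofactors C_ij = (−1)^(i+j)·(3×3 minor ij) of I−A; the adjugate is their transpose:
adj(I−A) = Cᵀ =
  [ 0.311000   0.051250   0.087500   0.108500]
  [ 0.089625   0.402000   0.118750   0.147250]
  [ 0.198375   0.169250   0.516000   0.267500]
  [ 0.136750   0.146000   0.135750   0.354500]
det(I−A) = Σ_j (I−A)_1j·C_1j = (0.90)(0.311000) + (0.00)(0.089625) + (-0.10)(0.198375) + (-0.20)(0.136750) = 0.2327125
(I − A)⁻¹ = adj(I−A) / det(I−A) ≈
  [   1.3364     0.2202     0.3760     0.4662]
  [   0.3851     1.7275     0.5103     0.6328]
  [   0.8524     0.7273     2.2173     1.1495]
  [   0.5876     0.6274     0.5833     1.5233]
x = (I − A)⁻¹ d = adj(I−A)·d / det(I−A), with det(I−A) = 0.2327125:
  x_1 = (0.311000·120 + 0.051250·180 + 0.087500·155 + 0.108500·80) / 0.2327125 = 68.7875 / 0.2327125 ≈ 295.59
  x_2 = (0.089625·120 + 0.402000·180 + 0.118750·155 + 0.147250·80) / 0.2327125 = 113.30125 / 0.2327125 ≈ 486.87
  x_3 = (0.198375·120 + 0.169250·180 + 0.516000·155 + 0.267500·80) / 0.2327125 = 155.65 / 0.2327125 ≈ 668.85
  x_4 = (0.136750·120 + 0.146000·180 + 0.135750·155 + 0.354500·80) / 0.2327125 = 92.09125 / 0.2327125 ≈ 395.73

x_1 = 295.59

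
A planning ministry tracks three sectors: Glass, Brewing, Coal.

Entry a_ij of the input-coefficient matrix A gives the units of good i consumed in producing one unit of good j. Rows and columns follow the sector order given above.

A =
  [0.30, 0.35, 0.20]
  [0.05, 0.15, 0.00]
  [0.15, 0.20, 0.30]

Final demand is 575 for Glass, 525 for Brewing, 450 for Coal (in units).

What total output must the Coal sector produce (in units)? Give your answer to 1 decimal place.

x_3 = 1167.9

I − A =
  [   0.70    -0.35    -0.20]
  [  -0.05     0.85     0.00]
  [  -0.15    -0.20     0.70]
Cofactors of I−A, C_ij = (−1)^(i+j)·(minor ij) (rows/columns in the sector order above):
  C_11 = (0.85)(0.70) − (0.00)(-0.20) = 0.5950
  C_12 = −[(-0.05)(0.70) − (0.00)(-0.15)] = 0.0350
  C_13 = (-0.05)(-0.20) − (0.85)(-0.15) = 0.1375
  C_21 = −[(-0.35)(0.70) − (-0.20)(-0.20)] = 0.2850
  C_22 = (0.70)(0.70) − (-0.20)(-0.15) = 0.4600
  C_23 = −[(0.70)(-0.20) − (-0.35)(-0.15)] = 0.1925
  C_31 = (-0.35)(0.00) − (-0.20)(0.85) = 0.1700
  C_32 = −[(0.70)(0.00) − (-0.20)(-0.05)] = 0.0100
  C_33 = (0.70)(0.85) − (-0.35)(-0.05) = 0.5775
det(I−A) = Σ_j (I−A)_1j·C_1j = (0.70)(0.5950) + (-0.35)(0.0350) + (-0.20)(0.1375) = 0.37675
adj(I−A) = Cᵀ =
  [ 0.5950   0.2850   0.1700]
  [ 0.0350   0.4600   0.0100]
  [ 0.1375   0.1925   0.5775]
(I − A)⁻¹ = adj(I−A) / det(I−A) ≈
  [   1.5793     0.7565     0.4512]
  [   0.0929     1.2210     0.0265]
  [   0.3650     0.5109     1.5328]
x = (I − A)⁻¹ d = adj(I−A)·d / det(I−A), with det(I−A) = 0.37675:
  x_1 = (0.5950·575 + 0.2850·525 + 0.1700·450) / 0.37675 = 568.25 / 0.37675 ≈ 1508.3
  x_2 = (0.0350·575 + 0.4600·525 + 0.0100·450) / 0.37675 = 266.125 / 0.37675 ≈ 706.4
  x_3 = (0.1375·575 + 0.1925·525 + 0.5775·450) / 0.37675 = 440.00 / 0.37675 ≈ 1167.9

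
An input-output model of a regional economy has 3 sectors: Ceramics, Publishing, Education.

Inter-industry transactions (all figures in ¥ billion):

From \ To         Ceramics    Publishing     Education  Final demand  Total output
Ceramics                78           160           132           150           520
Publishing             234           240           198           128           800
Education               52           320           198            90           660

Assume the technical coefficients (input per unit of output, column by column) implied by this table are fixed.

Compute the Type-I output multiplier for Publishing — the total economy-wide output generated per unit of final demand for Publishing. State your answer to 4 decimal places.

m_P = 5.9079

Technical coefficients a_ij = z_ij / X_j:
  a_CC = 78/520 = 0.15, a_PC = 234/520 = 0.45, a_EC = 52/520 = 0.10
  a_CP = 160/800 = 0.20, a_PP = 240/800 = 0.30, a_EP = 320/800 = 0.40
  a_CE = 132/660 = 0.20, a_PE = 198/660 = 0.30, a_EE = 198/660 = 0.30
I − A =
  [   0.85    -0.20    -0.20]
  [  -0.45     0.70    -0.30]
  [  -0.10    -0.40     0.70]
Cofactors of I−A, C_ij = (−1)^(i+j)·(minor ij) (rows/columns in the sector order above):
  C_11 = (0.70)(0.70) − (-0.30)(-0.40) = 0.3700
  C_12 = −[(-0.45)(0.70) − (-0.30)(-0.10)] = 0.3450
  C_13 = (-0.45)(-0.40) − (0.70)(-0.10) = 0.2500
  C_21 = −[(-0.20)(0.70) − (-0.20)(-0.40)] = 0.2200
  C_22 = (0.85)(0.70) − (-0.20)(-0.10) = 0.5750
  C_23 = −[(0.85)(-0.40) − (-0.20)(-0.10)] = 0.3600
  C_31 = (-0.20)(-0.30) − (-0.20)(0.70) = 0.2000
  C_32 = −[(0.85)(-0.30) − (-0.20)(-0.45)] = 0.3450
  C_33 = (0.85)(0.70) − (-0.20)(-0.45) = 0.5050
det(I−A) = Σ_j (I−A)_1j·C_1j = (0.85)(0.3700) + (-0.20)(0.3450) + (-0.20)(0.2500) = 0.1955
adj(I−A) = Cᵀ =
  [ 0.3700   0.2200   0.2000]
  [ 0.3450   0.5750   0.3450]
  [ 0.2500   0.3600   0.5050]
(I − A)⁻¹ = adj(I−A) / det(I−A) ≈
  [   1.89258     1.12532     1.02302]
  [   1.76471     2.94118     1.76471]
  [   1.27877     1.84143     2.58312]
The output multiplier for sector j is the column-j sum of the Leontief inverse (I − A)⁻¹ = adj(I−A) / det(I−A).
Column P of adj(I−A): (0.2200, 0.5750, 0.3600); det(I−A) = 0.1955.
m_P = (0.2200 + 0.5750 + 0.3600) / 0.1955 = 1.155 / 0.1955 ≈ 5.9079.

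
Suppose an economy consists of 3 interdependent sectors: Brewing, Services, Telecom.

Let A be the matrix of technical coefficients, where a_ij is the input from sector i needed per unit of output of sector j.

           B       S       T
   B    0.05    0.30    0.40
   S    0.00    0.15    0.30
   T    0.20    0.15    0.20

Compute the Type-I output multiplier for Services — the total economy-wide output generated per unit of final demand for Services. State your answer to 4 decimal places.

m_S = 2.2861

I − A =
  [   0.95    -0.30    -0.40]
  [   0.00     0.85    -0.30]
  [  -0.20    -0.15     0.80]
Cofactors of I−A, C_ij = (−1)^(i+j)·(minor ij) (rows/columns in the sector order above):
  C_11 = (0.85)(0.80) − (-0.30)(-0.15) = 0.6350
  C_12 = −[(0.00)(0.80) − (-0.30)(-0.20)] = 0.0600
  C_13 = (0.00)(-0.15) − (0.85)(-0.20) = 0.1700
  C_21 = −[(-0.30)(0.80) − (-0.40)(-0.15)] = 0.3000
  C_22 = (0.95)(0.80) − (-0.40)(-0.20) = 0.6800
  C_23 = −[(0.95)(-0.15) − (-0.30)(-0.20)] = 0.2025
  C_31 = (-0.30)(-0.30) − (-0.40)(0.85) = 0.4300
  C_32 = −[(0.95)(-0.30) − (-0.40)(0.00)] = 0.2850
  C_33 = (0.95)(0.85) − (-0.30)(0.00) = 0.8075
det(I−A) = Σ_j (I−A)_1j·C_1j = (0.95)(0.6350) + (-0.30)(0.0600) + (-0.40)(0.1700) = 0.51725
adj(I−A) = Cᵀ =
  [ 0.6350   0.3000   0.4300]
  [ 0.0600   0.6800   0.2850]
  [ 0.1700   0.2025   0.8075]
(I − A)⁻¹ = adj(I−A) / det(I−A) ≈
  [   1.22765     0.57999     0.83132]
  [   0.11600     1.31464     0.55099]
  [   0.32866     0.39149     1.56114]
The output multiplier for sector j is the column-j sum of the Leontief inverse (I − A)⁻¹ = adj(I−A) / det(I−A).
Column S of adj(I−A): (0.3000, 0.6800, 0.2025); det(I−A) = 0.51725.
m_S = (0.3000 + 0.6800 + 0.2025) / 0.51725 = 1.1825 / 0.51725 ≈ 2.2861.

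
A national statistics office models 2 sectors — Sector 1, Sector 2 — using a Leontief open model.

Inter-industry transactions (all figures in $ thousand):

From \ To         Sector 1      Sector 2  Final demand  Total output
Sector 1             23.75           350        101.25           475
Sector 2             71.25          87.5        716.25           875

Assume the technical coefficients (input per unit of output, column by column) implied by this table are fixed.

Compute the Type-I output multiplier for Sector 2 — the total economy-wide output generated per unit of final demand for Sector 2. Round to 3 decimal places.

m_2 = 1.698

Technical coefficients a_ij = z_ij / X_j:
  a_11 = 23.75/475 = 0.05, a_21 = 71.25/475 = 0.15
  a_12 = 350/875 = 0.40, a_22 = 87.5/875 = 0.10
I − A =
  [   0.95    -0.40]
  [  -0.15     0.90]
det(I−A) = (0.95)(0.90) − (-0.40)(-0.15) = 0.7950
adj(I−A) = [[0.90, 0.40], [0.15, 0.95]]
(I − A)⁻¹ = adj(I−A) / det(I−A) ≈
  [   1.1321     0.5031]
  [   0.1887     1.1950]
The output multiplier for sector j is the column-j sum of the Leontief inverse (I − A)⁻¹ = adj(I−A) / det(I−A).
Column 2 of adj(I−A): (0.40, 0.95); det(I−A) = 0.7950.
m_2 = (0.40 + 0.95) / 0.7950 = 1.35 / 0.7950 ≈ 1.698.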